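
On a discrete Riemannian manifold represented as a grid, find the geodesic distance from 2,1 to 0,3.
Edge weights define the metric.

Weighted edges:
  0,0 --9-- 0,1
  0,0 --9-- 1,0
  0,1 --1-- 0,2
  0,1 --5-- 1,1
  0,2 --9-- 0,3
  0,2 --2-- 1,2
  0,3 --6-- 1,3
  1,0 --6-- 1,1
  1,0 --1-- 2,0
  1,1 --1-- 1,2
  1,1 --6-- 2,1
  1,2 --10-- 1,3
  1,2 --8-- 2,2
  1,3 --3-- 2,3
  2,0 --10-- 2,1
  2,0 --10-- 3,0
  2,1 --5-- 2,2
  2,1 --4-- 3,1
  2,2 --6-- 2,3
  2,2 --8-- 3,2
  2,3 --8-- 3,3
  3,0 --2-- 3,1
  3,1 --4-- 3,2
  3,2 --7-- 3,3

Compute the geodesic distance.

Shortest path: 2,1 → 1,1 → 1,2 → 0,2 → 0,3, total weight = 18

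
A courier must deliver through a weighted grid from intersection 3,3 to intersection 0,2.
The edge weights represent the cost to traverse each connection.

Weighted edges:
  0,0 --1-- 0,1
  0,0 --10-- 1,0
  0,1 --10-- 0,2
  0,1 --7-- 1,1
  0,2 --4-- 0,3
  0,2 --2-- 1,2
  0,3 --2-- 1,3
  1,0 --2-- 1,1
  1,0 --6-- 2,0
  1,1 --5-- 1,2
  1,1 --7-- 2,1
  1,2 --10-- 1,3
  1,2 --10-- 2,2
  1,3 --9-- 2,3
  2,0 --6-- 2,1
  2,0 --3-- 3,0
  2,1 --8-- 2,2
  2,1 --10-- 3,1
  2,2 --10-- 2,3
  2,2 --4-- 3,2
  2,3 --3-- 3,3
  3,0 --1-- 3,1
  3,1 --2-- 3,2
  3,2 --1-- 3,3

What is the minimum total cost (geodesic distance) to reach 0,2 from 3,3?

Shortest path: 3,3 → 3,2 → 2,2 → 1,2 → 0,2, total weight = 17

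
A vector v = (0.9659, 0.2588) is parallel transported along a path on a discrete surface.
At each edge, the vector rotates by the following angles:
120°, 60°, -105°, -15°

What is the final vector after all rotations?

Total rotation: 120° + 60° + (-105°) + (-15°) = 60°. Final vector: (0.2588, 0.9659)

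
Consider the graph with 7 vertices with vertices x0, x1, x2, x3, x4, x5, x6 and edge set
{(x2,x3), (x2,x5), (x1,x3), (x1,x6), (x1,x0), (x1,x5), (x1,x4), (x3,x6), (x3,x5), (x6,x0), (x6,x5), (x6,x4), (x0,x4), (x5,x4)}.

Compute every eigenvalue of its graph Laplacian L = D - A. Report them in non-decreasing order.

Degrees: deg(x0) = 3, deg(x1) = 5, deg(x2) = 2, deg(x3) = 4, deg(x4) = 4, deg(x5) = 5, deg(x6) = 5.
L = D − A with rows/columns ordered (x0, x1, x2, x3, x4, x5, x6):
  [ 3, -1,  0,  0, -1,  0, -1]
  [-1,  5,  0, -1, -1, -1, -1]
  [ 0,  0,  2, -1,  0, -1,  0]
  [ 0, -1, -1,  4,  0, -1, -1]
  [-1, -1,  0,  0,  4, -1, -1]
  [ 0, -1, -1, -1, -1,  5, -1]
  [-1, -1,  0, -1, -1, -1,  5]
Characteristic polynomial: det(λI − L) = λ(λ² − 6λ + 7)(λ² − 10λ + 23)(λ − 6)².
Roots: λ = 0; (λ² − 6λ + 7) = 0 ⇒ λ = 3 ± √2 ≈ 1.5858, 4.4142; (λ² − 10λ + 23) = 0 ⇒ λ = 5 ± √2 ≈ 3.5858, 6.4142; (λ − 6) = 0 ⇒ λ = 6 (multiplicity 2).
(Check: the roots sum (with multiplicity) to 28, matching trace L = Σdeg = 2·14 = 28.)
Laplacian eigenvalues (increasing order): [0.0, 1.5858, 3.5858, 4.4142, 6.0, 6.0, 6.4142]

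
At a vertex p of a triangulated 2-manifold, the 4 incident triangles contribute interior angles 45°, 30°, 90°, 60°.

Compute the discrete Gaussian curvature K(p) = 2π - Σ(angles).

Sum of angles = 225°. K = 360° - 225° = 135°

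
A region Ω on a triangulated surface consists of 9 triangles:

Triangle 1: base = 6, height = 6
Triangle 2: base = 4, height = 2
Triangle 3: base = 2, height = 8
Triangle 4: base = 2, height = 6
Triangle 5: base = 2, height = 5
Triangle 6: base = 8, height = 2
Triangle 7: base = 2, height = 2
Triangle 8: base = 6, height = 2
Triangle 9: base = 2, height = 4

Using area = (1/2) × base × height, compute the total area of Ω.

(1/2)×6×6 + (1/2)×4×2 + (1/2)×2×8 + (1/2)×2×6 + (1/2)×2×5 + (1/2)×8×2 + (1/2)×2×2 + (1/2)×6×2 + (1/2)×2×4 = 61.0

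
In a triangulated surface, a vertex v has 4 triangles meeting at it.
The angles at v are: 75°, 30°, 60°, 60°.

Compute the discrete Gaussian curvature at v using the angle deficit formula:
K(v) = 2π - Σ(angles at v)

Sum of angles = 225°. K = 360° - 225° = 135°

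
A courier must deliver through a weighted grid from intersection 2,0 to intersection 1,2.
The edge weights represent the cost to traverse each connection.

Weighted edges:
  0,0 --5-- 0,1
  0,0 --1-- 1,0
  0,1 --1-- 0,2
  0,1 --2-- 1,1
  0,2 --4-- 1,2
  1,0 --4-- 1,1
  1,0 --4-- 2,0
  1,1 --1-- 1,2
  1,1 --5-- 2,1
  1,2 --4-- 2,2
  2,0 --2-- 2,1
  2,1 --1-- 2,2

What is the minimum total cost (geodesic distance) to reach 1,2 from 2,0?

Shortest path: 2,0 → 2,1 → 2,2 → 1,2, total weight = 7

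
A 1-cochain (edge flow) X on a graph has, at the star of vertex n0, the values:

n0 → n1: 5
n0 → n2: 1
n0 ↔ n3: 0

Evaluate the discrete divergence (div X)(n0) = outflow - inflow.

Divergence = sum of outgoing flows = 5 + 1 + 0 = 6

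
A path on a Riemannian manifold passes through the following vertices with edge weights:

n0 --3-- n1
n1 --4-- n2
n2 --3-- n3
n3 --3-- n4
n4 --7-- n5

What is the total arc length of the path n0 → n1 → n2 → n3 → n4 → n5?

Arc length = 3 + 4 + 3 + 3 + 7 = 20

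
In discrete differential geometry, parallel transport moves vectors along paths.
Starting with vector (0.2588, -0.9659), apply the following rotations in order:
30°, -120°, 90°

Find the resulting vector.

Total rotation: 30° + (-120°) + 90° = 0°. Final vector: (0.2588, -0.9659)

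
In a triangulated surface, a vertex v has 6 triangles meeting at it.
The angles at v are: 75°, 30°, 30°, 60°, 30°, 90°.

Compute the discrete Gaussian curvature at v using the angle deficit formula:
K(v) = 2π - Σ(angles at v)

Sum of angles = 315°. K = 360° - 315° = 45°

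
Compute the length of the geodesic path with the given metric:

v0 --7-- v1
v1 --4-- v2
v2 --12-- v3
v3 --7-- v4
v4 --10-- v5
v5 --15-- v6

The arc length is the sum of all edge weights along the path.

Arc length = 7 + 4 + 12 + 7 + 10 + 15 = 55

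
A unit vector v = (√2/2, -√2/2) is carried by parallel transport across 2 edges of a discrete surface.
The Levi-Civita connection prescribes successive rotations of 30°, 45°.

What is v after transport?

Total rotation: 30° + 45° = 75°. Final vector: (0.8660, 0.5000)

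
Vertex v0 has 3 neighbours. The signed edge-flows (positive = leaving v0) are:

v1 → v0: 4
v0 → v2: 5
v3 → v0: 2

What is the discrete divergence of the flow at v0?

Divergence = sum of outgoing flows = (-4) + 5 + (-2) = -1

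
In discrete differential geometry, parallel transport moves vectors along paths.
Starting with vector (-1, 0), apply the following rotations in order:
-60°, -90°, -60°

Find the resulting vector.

Total rotation: (-60°) + (-90°) + (-60°) = -210° ≡ 150° (mod 360°). Final vector: (0.8660, -0.5000)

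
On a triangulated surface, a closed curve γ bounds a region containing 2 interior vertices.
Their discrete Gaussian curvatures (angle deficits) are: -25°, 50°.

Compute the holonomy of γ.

Holonomy = total enclosed curvature = (-25°) + 50° = 25°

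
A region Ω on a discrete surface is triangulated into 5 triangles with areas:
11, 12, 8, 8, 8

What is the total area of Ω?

11 + 12 + 8 + 8 + 8 = 47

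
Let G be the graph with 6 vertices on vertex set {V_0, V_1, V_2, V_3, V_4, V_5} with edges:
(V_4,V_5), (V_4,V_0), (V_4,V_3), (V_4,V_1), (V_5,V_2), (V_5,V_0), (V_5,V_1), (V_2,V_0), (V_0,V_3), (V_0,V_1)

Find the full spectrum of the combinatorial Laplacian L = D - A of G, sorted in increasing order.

Degrees: deg(V_0) = 5, deg(V_1) = 3, deg(V_2) = 2, deg(V_3) = 2, deg(V_4) = 4, deg(V_5) = 4.
L = D − A with rows/columns ordered (V_0, V_1, V_2, V_3, V_4, V_5):
  [ 5, -1, -1, -1, -1, -1]
  [-1,  3,  0,  0, -1, -1]
  [-1,  0,  2,  0,  0, -1]
  [-1,  0,  0,  2, -1,  0]
  [-1, -1,  0, -1,  4, -1]
  [-1, -1, -1,  0, -1,  4]
Characteristic polynomial: det(λI − L) = λ(λ² − 7λ + 9)(λ² − 7λ + 11)(λ − 6).
Roots: λ = 0; (λ² − 7λ + 9) = 0 ⇒ λ = (7 ± √13)/2 ≈ 1.6972, 5.3028; (λ² − 7λ + 11) = 0 ⇒ λ = (7 ± √5)/2 ≈ 2.382, 4.618; (λ − 6) = 0 ⇒ λ = 6.
(Check: the roots sum (with multiplicity) to 20, matching trace L = Σdeg = 2·10 = 20.)
Laplacian eigenvalues (increasing order): [0.0, 1.6972, 2.382, 4.618, 5.3028, 6.0]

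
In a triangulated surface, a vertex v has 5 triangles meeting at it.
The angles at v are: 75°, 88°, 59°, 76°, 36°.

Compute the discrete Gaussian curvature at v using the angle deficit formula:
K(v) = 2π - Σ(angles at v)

Sum of angles = 334°. K = 360° - 334° = 26° = 13π/90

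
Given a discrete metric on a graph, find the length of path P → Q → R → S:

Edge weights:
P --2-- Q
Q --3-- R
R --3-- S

Arc length = 2 + 3 + 3 = 8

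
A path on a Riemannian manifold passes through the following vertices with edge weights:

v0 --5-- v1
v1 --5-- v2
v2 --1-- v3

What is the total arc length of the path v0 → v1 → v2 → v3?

Arc length = 5 + 5 + 1 = 11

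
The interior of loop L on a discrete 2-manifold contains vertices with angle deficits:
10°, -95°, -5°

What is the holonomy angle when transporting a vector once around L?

Holonomy = total enclosed curvature = 10° + (-95°) + (-5°) = -90°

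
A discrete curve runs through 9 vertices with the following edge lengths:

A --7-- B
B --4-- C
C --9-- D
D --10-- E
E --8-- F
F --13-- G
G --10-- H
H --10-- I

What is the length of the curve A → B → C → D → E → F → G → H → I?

Arc length = 7 + 4 + 9 + 10 + 8 + 13 + 10 + 10 = 71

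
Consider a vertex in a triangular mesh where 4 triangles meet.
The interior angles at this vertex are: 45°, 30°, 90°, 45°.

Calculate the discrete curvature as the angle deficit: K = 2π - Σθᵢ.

Sum of angles = 210°. K = 360° - 210° = 150°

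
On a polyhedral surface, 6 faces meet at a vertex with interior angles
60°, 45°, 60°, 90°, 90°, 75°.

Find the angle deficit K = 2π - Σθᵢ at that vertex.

Sum of angles = 420°. K = 360° - 420° = -60°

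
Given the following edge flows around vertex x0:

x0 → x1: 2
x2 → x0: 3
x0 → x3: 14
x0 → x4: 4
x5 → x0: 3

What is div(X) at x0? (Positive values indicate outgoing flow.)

Divergence = sum of outgoing flows = 2 + (-3) + 14 + 4 + (-3) = 14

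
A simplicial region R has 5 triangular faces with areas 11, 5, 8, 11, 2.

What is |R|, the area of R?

11 + 5 + 8 + 11 + 2 = 37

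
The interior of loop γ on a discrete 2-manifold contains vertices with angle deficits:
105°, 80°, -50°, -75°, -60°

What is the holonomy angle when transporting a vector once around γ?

Holonomy = total enclosed curvature = 105° + 80° + (-50°) + (-75°) + (-60°) = 0°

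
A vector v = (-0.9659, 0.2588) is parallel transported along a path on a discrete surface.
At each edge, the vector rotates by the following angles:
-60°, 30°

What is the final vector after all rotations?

Total rotation: (-60°) + 30° = -30°. Final vector: (-0.7071, 0.7071)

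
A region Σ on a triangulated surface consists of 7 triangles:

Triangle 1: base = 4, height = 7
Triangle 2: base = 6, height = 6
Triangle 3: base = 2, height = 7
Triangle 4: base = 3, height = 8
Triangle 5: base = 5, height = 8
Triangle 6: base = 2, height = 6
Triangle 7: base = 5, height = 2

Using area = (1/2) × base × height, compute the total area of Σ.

(1/2)×4×7 + (1/2)×6×6 + (1/2)×2×7 + (1/2)×3×8 + (1/2)×5×8 + (1/2)×2×6 + (1/2)×5×2 = 82.0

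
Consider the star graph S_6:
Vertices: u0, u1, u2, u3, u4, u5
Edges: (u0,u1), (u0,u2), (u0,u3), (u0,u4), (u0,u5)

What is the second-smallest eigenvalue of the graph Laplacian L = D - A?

The star S_6 is the complete bipartite graph K_{1,5} (one hub of degree 5, 5 leaves of degree 1). The Laplacian spectrum of K_{p,q} is 0, p (multiplicity q−1), q (multiplicity p−1), p+q. With p = 1, q = 5: 0 once, 1 with multiplicity 4, and 6 once. (Check: trace L = sum of degrees = 10 = 4·1 + 6.)
Laplacian eigenvalues: [0.0, 1.0, 1.0, 1.0, 1.0, 6.0]. Algebraic connectivity (smallest non-zero eigenvalue) = 1.0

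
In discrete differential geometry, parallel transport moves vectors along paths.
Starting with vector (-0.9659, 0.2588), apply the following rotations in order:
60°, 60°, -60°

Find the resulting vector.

Total rotation: 60° + 60° + (-60°) = 60°. Final vector: (-0.7071, -0.7071)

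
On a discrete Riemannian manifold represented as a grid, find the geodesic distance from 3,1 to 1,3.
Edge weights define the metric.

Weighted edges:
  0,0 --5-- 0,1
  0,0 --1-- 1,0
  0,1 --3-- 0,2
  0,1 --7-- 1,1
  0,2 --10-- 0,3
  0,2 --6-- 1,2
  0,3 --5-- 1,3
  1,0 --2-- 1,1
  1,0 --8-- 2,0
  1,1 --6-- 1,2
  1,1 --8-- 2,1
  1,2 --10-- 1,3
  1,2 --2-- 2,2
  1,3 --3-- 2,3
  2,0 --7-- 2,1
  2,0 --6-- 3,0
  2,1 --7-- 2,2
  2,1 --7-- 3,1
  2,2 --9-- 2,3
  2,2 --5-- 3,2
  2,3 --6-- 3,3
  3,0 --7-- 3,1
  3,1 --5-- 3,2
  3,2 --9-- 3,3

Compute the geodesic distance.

Shortest path: 3,1 → 3,2 → 2,2 → 1,2 → 1,3, total weight = 22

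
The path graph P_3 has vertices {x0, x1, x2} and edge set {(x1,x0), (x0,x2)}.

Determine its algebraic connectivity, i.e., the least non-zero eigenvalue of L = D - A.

The path graph P_n has Laplacian eigenvalues λ_k = 2 − 2cos(kπ/n), k = 0, 1, …, n−1. Here n = 3:
k=0: 2 − 2cos(0) = 0.0; k=1: 2 − 2cos(π/3) = 1.0; k=2: 2 − 2cos(2π/3) = 3.0.
Laplacian eigenvalues: [0.0, 1.0, 3.0]. Algebraic connectivity (smallest non-zero eigenvalue) = 1.0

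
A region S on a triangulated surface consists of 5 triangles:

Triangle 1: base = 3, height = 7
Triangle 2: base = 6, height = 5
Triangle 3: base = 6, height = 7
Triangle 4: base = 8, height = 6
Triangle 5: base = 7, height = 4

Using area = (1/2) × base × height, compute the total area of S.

(1/2)×3×7 + (1/2)×6×5 + (1/2)×6×7 + (1/2)×8×6 + (1/2)×7×4 = 84.5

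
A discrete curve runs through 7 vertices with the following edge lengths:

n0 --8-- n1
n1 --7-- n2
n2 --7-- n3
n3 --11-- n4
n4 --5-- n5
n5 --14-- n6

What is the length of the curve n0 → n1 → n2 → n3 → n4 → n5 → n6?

Arc length = 8 + 7 + 7 + 11 + 5 + 14 = 52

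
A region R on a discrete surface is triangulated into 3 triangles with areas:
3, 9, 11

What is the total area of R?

3 + 9 + 11 = 23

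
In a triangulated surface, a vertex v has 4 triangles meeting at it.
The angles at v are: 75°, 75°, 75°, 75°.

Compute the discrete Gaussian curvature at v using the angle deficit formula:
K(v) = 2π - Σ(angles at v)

Sum of angles = 300°. K = 360° - 300° = 60° = π/3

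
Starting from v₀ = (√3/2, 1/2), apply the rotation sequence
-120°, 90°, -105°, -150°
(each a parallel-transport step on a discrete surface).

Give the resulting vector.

Total rotation: (-120°) + 90° + (-105°) + (-150°) = -285° ≡ 75° (mod 360°). Final vector: (-0.2588, 0.9659)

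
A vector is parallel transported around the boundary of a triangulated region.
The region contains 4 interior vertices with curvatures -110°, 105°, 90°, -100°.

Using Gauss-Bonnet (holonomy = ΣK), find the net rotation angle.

Holonomy = total enclosed curvature = (-110°) + 105° + 90° + (-100°) = -15°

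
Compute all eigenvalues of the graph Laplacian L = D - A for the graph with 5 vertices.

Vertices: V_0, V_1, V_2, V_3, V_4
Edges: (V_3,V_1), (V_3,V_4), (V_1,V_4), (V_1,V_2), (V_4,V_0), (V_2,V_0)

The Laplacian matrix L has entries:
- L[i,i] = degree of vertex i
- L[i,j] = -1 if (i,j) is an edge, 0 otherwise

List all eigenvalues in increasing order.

Degrees: deg(V_0) = 2, deg(V_1) = 3, deg(V_2) = 2, deg(V_3) = 2, deg(V_4) = 3.
L = D − A with rows/columns ordered (V_0, V_1, V_2, V_3, V_4):
  [ 2,  0, -1,  0, -1]
  [ 0,  3, -1, -1, -1]
  [-1, -1,  2,  0,  0]
  [ 0, -1,  0,  2, -1]
  [-1, -1,  0, -1,  3]
Characteristic polynomial: det(λI − L) = λ(λ² − 5λ + 5)(λ² − 7λ + 11).
Roots: λ = 0; (λ² − 5λ + 5) = 0 ⇒ λ = (5 ± √5)/2 ≈ 1.382, 3.618; (λ² − 7λ + 11) = 0 ⇒ λ = (7 ± √5)/2 ≈ 2.382, 4.618.
(Check: the roots sum (with multiplicity) to 12, matching trace L = Σdeg = 2·6 = 12.)
Laplacian eigenvalues (increasing order): [0.0, 1.382, 2.382, 3.618, 4.618]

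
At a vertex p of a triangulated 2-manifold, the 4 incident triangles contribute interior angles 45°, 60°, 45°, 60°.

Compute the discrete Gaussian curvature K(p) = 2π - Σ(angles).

Sum of angles = 210°. K = 360° - 210° = 150°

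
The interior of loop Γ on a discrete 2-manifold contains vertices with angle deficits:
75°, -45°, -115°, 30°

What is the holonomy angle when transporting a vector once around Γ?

Holonomy = total enclosed curvature = 75° + (-45°) + (-115°) + 30° = -55°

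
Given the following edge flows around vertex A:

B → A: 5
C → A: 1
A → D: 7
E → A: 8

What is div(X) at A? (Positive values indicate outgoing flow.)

Divergence = sum of outgoing flows = (-5) + (-1) + 7 + (-8) = -7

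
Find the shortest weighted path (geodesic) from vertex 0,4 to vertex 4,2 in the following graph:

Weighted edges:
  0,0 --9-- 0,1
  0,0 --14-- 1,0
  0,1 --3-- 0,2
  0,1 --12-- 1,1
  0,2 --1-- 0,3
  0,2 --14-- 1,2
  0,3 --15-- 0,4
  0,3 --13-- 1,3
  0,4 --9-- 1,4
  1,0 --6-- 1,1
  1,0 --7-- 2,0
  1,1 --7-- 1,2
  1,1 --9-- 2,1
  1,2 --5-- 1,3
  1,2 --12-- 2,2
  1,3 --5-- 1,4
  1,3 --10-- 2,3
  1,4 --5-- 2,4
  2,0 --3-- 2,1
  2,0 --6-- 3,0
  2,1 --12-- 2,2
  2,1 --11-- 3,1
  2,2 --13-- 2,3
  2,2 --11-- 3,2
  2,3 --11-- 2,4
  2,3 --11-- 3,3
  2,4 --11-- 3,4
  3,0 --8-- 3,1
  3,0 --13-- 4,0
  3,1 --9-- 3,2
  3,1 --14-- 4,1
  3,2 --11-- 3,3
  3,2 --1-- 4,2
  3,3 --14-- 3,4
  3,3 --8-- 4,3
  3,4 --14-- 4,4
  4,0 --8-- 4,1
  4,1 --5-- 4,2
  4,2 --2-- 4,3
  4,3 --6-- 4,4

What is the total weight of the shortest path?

Shortest path: 0,4 → 1,4 → 1,3 → 1,2 → 2,2 → 3,2 → 4,2, total weight = 43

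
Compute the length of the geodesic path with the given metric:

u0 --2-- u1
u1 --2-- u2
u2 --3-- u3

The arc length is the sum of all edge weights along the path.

Arc length = 2 + 2 + 3 = 7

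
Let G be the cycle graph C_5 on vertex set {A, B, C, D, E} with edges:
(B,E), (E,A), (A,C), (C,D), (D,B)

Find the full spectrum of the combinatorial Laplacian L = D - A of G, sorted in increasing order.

The cycle graph C_n has Laplacian eigenvalues λ_k = 2 − 2cos(2πk/n), k = 0, 1, …, n−1. Here n = 5:
k=0: 2 − 2cos(0) = 0.0; k=1: 2 − 2cos(2π/5) = 1.382; k=2: 2 − 2cos(4π/5) = 3.618; k=3: 2 − 2cos(6π/5) = 3.618; k=4: 2 − 2cos(8π/5) = 1.382.
Laplacian eigenvalues (increasing order): [0.0, 1.382, 1.382, 3.618, 3.618]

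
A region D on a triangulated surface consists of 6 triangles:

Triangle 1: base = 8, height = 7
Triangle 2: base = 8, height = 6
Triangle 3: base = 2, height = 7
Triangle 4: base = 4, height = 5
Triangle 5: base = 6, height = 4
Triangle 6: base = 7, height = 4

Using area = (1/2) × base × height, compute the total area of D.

(1/2)×8×7 + (1/2)×8×6 + (1/2)×2×7 + (1/2)×4×5 + (1/2)×6×4 + (1/2)×7×4 = 95.0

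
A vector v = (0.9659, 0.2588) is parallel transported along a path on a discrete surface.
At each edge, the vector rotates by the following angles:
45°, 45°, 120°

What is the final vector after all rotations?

Total rotation: 45° + 45° + 120° = 210° ≡ -150° (mod 360°). Final vector: (-0.7071, -0.7071)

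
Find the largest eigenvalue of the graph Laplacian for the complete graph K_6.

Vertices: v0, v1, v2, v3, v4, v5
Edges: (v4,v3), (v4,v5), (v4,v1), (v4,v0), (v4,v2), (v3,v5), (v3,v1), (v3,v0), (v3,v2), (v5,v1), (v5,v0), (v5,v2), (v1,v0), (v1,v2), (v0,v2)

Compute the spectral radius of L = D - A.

For the complete graph K_n, L = nI − J (J = all-ones matrix). J has eigenvalues n (once, eigenvector 𝟙) and 0 (multiplicity n−1), so L has eigenvalues 0 (once) and n (multiplicity n−1). Here n = 6: eigenvalue 0 once and 6 with multiplicity 5.
Laplacian eigenvalues: [0.0, 6.0, 6.0, 6.0, 6.0, 6.0]. Largest eigenvalue (spectral radius) = 6.0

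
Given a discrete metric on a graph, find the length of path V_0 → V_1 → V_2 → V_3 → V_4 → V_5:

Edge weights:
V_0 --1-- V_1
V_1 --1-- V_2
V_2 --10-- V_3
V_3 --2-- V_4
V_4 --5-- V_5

Arc length = 1 + 1 + 10 + 2 + 5 = 19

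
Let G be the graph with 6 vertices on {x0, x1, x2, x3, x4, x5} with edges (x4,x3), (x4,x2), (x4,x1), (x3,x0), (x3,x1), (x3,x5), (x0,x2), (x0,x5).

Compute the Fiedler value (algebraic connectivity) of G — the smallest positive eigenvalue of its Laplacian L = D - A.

Degrees: deg(x0) = 3, deg(x1) = 2, deg(x2) = 2, deg(x3) = 4, deg(x4) = 3, deg(x5) = 2.
L = D − A with rows/columns ordered (x0, x1, x2, x3, x4, x5):
  [ 3,  0, -1, -1,  0, -1]
  [ 0,  2,  0, -1, -1,  0]
  [-1,  0,  2,  0, -1,  0]
  [-1, -1,  0,  4, -1, -1]
  [ 0, -1, -1, -1,  3,  0]
  [-1,  0,  0, -1,  0,  2]
Characteristic polynomial: det(λI − L) = λ(λ² − 5λ + 5)(λ² − 7λ + 9)(λ − 4).
Roots: λ = 0; (λ² − 5λ + 5) = 0 ⇒ λ = (5 ± √5)/2 ≈ 1.382, 3.618; (λ² − 7λ + 9) = 0 ⇒ λ = (7 ± √13)/2 ≈ 1.6972, 5.3028; (λ − 4) = 0 ⇒ λ = 4.
(Check: the roots sum (with multiplicity) to 16, matching trace L = Σdeg = 2·8 = 16.)
Laplacian eigenvalues: [0.0, 1.382, 1.6972, 3.618, 4.0, 5.3028]. Algebraic connectivity (smallest non-zero eigenvalue) = 1.382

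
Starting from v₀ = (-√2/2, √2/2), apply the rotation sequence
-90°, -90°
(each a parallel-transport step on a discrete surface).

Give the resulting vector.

Total rotation: (-90°) + (-90°) = -180° ≡ 180° (mod 360°). Final vector: (0.7071, -0.7071)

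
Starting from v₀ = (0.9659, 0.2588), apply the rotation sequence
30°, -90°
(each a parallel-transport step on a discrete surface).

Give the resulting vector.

Total rotation: 30° + (-90°) = -60°. Final vector: (0.7071, -0.7071)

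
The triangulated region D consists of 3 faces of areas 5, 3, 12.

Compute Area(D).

5 + 3 + 12 = 20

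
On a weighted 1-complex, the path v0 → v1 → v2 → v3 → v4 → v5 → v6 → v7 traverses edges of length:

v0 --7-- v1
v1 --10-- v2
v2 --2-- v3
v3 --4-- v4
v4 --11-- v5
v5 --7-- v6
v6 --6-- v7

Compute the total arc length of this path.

Arc length = 7 + 10 + 2 + 4 + 11 + 7 + 6 = 47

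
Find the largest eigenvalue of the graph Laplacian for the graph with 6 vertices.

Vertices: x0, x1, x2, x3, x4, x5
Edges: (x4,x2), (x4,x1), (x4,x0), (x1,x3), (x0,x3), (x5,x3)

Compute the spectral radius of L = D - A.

Degrees: deg(x0) = 2, deg(x1) = 2, deg(x2) = 1, deg(x3) = 3, deg(x4) = 3, deg(x5) = 1.
L = D − A with rows/columns ordered (x0, x1, x2, x3, x4, x5):
  [ 2,  0,  0, -1, -1,  0]
  [ 0,  2,  0, -1, -1,  0]
  [ 0,  0,  1,  0, -1,  0]
  [-1, -1,  0,  3,  0, -1]
  [-1, -1, -1,  0,  3,  0]
  [ 0,  0,  0, -1,  0,  1]
Characteristic polynomial: det(λI − L) = λ(λ² − 4λ + 2)(λ² − 6λ + 6)(λ − 2).
Roots: λ = 0; (λ² − 4λ + 2) = 0 ⇒ λ = 2 ± √2 ≈ 0.5858, 3.4142; (λ² − 6λ + 6) = 0 ⇒ λ = 3 ± √3 ≈ 1.2679, 4.7321; (λ − 2) = 0 ⇒ λ = 2.
(Check: the roots sum (with multiplicity) to 12, matching trace L = Σdeg = 2·6 = 12.)
Laplacian eigenvalues: [0.0, 0.5858, 1.2679, 2.0, 3.4142, 4.7321]. Largest eigenvalue (spectral radius) = 4.7321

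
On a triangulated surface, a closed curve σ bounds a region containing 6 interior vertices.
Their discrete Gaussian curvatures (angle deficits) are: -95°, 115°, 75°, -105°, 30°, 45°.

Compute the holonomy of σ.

Holonomy = total enclosed curvature = (-95°) + 115° + 75° + (-105°) + 30° + 45° = 65°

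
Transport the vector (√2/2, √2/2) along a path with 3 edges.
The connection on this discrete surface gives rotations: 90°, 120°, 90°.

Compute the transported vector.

Total rotation: 90° + 120° + 90° = 300° ≡ -60° (mod 360°). Final vector: (0.9659, -0.2588)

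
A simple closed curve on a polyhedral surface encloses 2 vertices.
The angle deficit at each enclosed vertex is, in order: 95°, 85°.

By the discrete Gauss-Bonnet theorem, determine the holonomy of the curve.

Holonomy = total enclosed curvature = 95° + 85° = 180°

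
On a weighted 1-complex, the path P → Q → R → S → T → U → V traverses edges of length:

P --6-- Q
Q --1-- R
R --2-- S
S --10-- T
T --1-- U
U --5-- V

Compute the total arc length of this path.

Arc length = 6 + 1 + 2 + 10 + 1 + 5 = 25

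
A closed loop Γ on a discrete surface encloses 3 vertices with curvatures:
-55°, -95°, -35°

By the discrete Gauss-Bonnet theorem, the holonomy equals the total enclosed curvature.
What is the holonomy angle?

Holonomy = total enclosed curvature = (-55°) + (-95°) + (-35°) = -185°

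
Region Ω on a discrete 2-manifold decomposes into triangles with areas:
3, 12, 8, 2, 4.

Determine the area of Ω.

3 + 12 + 8 + 2 + 4 = 29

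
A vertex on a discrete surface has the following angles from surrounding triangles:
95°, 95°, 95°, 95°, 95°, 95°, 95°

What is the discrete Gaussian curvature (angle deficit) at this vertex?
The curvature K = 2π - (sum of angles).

Sum of angles = 665°. K = 360° - 665° = -305°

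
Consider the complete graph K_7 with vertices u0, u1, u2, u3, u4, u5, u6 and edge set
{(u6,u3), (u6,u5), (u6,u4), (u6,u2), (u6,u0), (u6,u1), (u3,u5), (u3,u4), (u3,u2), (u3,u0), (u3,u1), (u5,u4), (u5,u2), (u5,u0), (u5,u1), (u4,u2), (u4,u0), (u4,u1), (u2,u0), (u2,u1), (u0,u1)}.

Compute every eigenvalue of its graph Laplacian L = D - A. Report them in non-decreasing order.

For the complete graph K_n, L = nI − J (J = all-ones matrix). J has eigenvalues n (once, eigenvector 𝟙) and 0 (multiplicity n−1), so L has eigenvalues 0 (once) and n (multiplicity n−1). Here n = 7: eigenvalue 0 once and 7 with multiplicity 6.
Laplacian eigenvalues (increasing order): [0.0, 7.0, 7.0, 7.0, 7.0, 7.0, 7.0]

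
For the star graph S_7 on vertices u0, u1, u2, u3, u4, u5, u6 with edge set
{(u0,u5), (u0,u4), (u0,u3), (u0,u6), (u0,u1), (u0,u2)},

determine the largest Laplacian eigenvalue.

The star S_7 is the complete bipartite graph K_{1,6} (one hub of degree 6, 6 leaves of degree 1). The Laplacian spectrum of K_{p,q} is 0, p (multiplicity q−1), q (multiplicity p−1), p+q. With p = 1, q = 6: 0 once, 1 with multiplicity 5, and 7 once. (Check: trace L = sum of degrees = 12 = 5·1 + 7.)
Laplacian eigenvalues: [0.0, 1.0, 1.0, 1.0, 1.0, 1.0, 7.0]. Largest eigenvalue (spectral radius) = 7.0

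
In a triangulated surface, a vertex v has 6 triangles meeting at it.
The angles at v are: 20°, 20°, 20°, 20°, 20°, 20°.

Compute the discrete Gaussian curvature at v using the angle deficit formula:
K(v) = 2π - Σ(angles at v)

Sum of angles = 120°. K = 360° - 120° = 240° = 4π/3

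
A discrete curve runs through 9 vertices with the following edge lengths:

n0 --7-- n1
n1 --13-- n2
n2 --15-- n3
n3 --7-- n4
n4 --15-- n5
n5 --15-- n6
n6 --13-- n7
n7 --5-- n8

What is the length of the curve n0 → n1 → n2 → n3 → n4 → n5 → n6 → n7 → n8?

Arc length = 7 + 13 + 15 + 7 + 15 + 15 + 13 + 5 = 90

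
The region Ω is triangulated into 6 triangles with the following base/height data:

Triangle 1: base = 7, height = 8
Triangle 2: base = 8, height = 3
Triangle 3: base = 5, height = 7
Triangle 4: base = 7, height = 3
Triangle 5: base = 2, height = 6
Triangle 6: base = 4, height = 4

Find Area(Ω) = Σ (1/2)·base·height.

(1/2)×7×8 + (1/2)×8×3 + (1/2)×5×7 + (1/2)×7×3 + (1/2)×2×6 + (1/2)×4×4 = 82.0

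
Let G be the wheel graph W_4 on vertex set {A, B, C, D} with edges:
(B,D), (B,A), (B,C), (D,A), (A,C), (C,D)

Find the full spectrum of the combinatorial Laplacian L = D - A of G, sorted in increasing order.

The wheel W_4 is the join K_1 ∨ C_3 (a hub joined to every vertex of a cycle of length 3). For a join G ∨ H (G on p vertices, H on q vertices) the Laplacian spectrum is 0, p+q, the eigenvalues of L(G) other than one 0 each shifted by +q, and the eigenvalues of L(H) other than one 0 each shifted by +p. With G = K_1 (p = 1, nothing left after dropping its 0) and H = C_3 (q = 3, eigenvalues 2 − 2cos(2πk/3), k = 0, …, 2; drop k = 0), the spectrum of W_4 is 0, 4, and 1 + (2 − 2cos(2πk/3)) = 3 − 2cos(2πk/3) for k = 1, …, 2:
k=1: 3 − 2cos(2π/3) = 4.0; k=2: 3 − 2cos(4π/3) = 4.0.
Laplacian eigenvalues (increasing order): [0.0, 4.0, 4.0, 4.0]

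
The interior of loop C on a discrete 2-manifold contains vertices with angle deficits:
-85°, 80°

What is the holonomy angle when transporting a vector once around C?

Holonomy = total enclosed curvature = (-85°) + 80° = -5°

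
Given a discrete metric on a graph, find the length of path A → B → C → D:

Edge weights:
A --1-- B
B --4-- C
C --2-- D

Arc length = 1 + 4 + 2 = 7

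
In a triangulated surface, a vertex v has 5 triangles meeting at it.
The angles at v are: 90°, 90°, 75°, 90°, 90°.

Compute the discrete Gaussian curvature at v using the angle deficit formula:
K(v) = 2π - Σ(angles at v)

Sum of angles = 435°. K = 360° - 435° = -75°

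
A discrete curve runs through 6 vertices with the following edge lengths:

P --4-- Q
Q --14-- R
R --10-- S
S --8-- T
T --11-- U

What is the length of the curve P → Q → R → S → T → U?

Arc length = 4 + 14 + 10 + 8 + 11 = 47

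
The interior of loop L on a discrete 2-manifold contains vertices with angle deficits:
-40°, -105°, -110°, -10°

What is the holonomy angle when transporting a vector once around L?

Holonomy = total enclosed curvature = (-40°) + (-105°) + (-110°) + (-10°) = -265°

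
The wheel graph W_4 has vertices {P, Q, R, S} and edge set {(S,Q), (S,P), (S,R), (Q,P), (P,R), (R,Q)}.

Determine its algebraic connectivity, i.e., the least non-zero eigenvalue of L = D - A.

The wheel W_4 is the join K_1 ∨ C_3 (a hub joined to every vertex of a cycle of length 3). For a join G ∨ H (G on p vertices, H on q vertices) the Laplacian spectrum is 0, p+q, the eigenvalues of L(G) other than one 0 each shifted by +q, and the eigenvalues of L(H) other than one 0 each shifted by +p. With G = K_1 (p = 1, nothing left after dropping its 0) and H = C_3 (q = 3, eigenvalues 2 − 2cos(2πk/3), k = 0, …, 2; drop k = 0), the spectrum of W_4 is 0, 4, and 1 + (2 − 2cos(2πk/3)) = 3 − 2cos(2πk/3) for k = 1, …, 2:
k=1: 3 − 2cos(2π/3) = 4.0; k=2: 3 − 2cos(4π/3) = 4.0.
Laplacian eigenvalues: [0.0, 4.0, 4.0, 4.0]. Algebraic connectivity (smallest non-zero eigenvalue) = 4.0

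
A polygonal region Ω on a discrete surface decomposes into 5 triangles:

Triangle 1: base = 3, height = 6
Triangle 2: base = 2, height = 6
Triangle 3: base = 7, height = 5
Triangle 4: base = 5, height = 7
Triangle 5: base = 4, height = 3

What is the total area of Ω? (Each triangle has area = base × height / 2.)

(1/2)×3×6 + (1/2)×2×6 + (1/2)×7×5 + (1/2)×5×7 + (1/2)×4×3 = 56.0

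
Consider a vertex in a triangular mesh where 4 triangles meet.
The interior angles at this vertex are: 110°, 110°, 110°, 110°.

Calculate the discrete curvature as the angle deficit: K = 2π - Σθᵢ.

Sum of angles = 440°. K = 360° - 440° = -80° = -4π/9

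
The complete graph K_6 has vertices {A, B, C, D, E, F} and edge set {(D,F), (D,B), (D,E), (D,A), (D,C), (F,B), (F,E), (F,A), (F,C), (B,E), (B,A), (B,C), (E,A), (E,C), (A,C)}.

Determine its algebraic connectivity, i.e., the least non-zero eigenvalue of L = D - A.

For the complete graph K_n, L = nI − J (J = all-ones matrix). J has eigenvalues n (once, eigenvector 𝟙) and 0 (multiplicity n−1), so L has eigenvalues 0 (once) and n (multiplicity n−1). Here n = 6: eigenvalue 0 once and 6 with multiplicity 5.
Laplacian eigenvalues: [0.0, 6.0, 6.0, 6.0, 6.0, 6.0]. Algebraic connectivity (smallest non-zero eigenvalue) = 6.0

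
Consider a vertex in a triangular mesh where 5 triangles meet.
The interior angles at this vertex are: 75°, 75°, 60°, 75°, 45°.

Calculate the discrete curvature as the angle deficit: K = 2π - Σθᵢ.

Sum of angles = 330°. K = 360° - 330° = 30°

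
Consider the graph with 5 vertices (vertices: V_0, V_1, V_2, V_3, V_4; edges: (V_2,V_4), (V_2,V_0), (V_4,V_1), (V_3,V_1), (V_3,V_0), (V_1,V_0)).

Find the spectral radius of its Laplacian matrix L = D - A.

Degrees: deg(V_0) = 3, deg(V_1) = 3, deg(V_2) = 2, deg(V_3) = 2, deg(V_4) = 2.
L = D − A with rows/columns ordered (V_0, V_1, V_2, V_3, V_4):
  [ 3, -1, -1, -1,  0]
  [-1,  3,  0, -1, -1]
  [-1,  0,  2,  0, -1]
  [-1, -1,  0,  2,  0]
  [ 0, -1, -1,  0,  2]
Characteristic polynomial: det(λI − L) = λ(λ² − 5λ + 5)(λ² − 7λ + 11).
Roots: λ = 0; (λ² − 5λ + 5) = 0 ⇒ λ = (5 ± √5)/2 ≈ 1.382, 3.618; (λ² − 7λ + 11) = 0 ⇒ λ = (7 ± √5)/2 ≈ 2.382, 4.618.
(Check: the roots sum (with multiplicity) to 12, matching trace L = Σdeg = 2·6 = 12.)
Laplacian eigenvalues: [0.0, 1.382, 2.382, 3.618, 4.618]. Largest eigenvalue (spectral radius) = 4.618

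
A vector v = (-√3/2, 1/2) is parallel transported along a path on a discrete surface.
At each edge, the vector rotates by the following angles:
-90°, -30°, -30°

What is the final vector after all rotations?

Total rotation: (-90°) + (-30°) + (-30°) = -150°. Final vector: (1, 0)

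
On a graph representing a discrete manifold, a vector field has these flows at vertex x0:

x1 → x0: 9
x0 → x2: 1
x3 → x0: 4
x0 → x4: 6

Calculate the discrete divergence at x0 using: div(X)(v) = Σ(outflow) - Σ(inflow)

Divergence = sum of outgoing flows = (-9) + 1 + (-4) + 6 = -6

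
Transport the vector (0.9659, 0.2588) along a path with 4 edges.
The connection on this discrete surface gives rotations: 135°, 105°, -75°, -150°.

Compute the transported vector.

Total rotation: 135° + 105° + (-75°) + (-150°) = 15°. Final vector: (0.8660, 0.5000)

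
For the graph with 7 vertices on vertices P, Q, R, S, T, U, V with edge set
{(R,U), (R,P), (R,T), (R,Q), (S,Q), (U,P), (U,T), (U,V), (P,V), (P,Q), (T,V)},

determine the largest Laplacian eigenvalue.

Degrees: deg(P) = 4, deg(Q) = 3, deg(R) = 4, deg(S) = 1, deg(T) = 3, deg(U) = 4, deg(V) = 3.
L = D − A with rows/columns ordered (P, Q, R, S, T, U, V):
  [ 4, -1, -1,  0,  0, -1, -1]
  [-1,  3, -1, -1,  0,  0,  0]
  [-1, -1,  4,  0, -1, -1,  0]
  [ 0, -1,  0,  1,  0,  0,  0]
  [ 0,  0, -1,  0,  3, -1, -1]
  [-1,  0, -1,  0, -1,  4, -1]
  [-1,  0,  0,  0, -1, -1,  3]
Characteristic polynomial: det(λI − L) = λ(λ² − 5λ + 3)(λ² − 8λ + 14)(λ² − 9λ + 19).
Roots: λ = 0; (λ² − 5λ + 3) = 0 ⇒ λ = (5 ± √13)/2 ≈ 0.6972, 4.3028; (λ² − 8λ + 14) = 0 ⇒ λ = 4 ± √2 ≈ 2.5858, 5.4142; (λ² − 9λ + 19) = 0 ⇒ λ = (9 ± √5)/2 ≈ 3.382, 5.618.
(Check: the roots sum (with multiplicity) to 22, matching trace L = Σdeg = 2·11 = 22.)
Laplacian eigenvalues: [0.0, 0.6972, 2.5858, 3.382, 4.3028, 5.4142, 5.618]. Largest eigenvalue (spectral radius) = 5.618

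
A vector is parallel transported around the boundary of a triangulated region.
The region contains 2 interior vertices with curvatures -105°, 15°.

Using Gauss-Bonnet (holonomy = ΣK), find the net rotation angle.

Holonomy = total enclosed curvature = (-105°) + 15° = -90°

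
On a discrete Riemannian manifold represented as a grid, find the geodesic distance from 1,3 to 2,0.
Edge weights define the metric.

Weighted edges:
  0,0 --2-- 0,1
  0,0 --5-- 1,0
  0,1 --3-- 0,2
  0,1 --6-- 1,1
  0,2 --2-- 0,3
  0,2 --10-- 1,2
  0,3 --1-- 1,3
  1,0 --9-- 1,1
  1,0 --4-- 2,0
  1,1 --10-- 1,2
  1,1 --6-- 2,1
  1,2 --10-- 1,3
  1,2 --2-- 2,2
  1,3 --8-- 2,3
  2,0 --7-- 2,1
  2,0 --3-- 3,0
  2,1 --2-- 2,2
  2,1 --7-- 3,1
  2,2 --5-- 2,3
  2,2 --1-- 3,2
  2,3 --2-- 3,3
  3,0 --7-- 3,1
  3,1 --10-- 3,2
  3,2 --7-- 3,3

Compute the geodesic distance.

Shortest path: 1,3 → 0,3 → 0,2 → 0,1 → 0,0 → 1,0 → 2,0, total weight = 17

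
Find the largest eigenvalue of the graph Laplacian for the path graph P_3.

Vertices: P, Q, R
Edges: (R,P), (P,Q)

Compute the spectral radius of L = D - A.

The path graph P_n has Laplacian eigenvalues λ_k = 2 − 2cos(kπ/n), k = 0, 1, …, n−1. Here n = 3:
k=0: 2 − 2cos(0) = 0.0; k=1: 2 − 2cos(π/3) = 1.0; k=2: 2 − 2cos(2π/3) = 3.0.
Laplacian eigenvalues: [0.0, 1.0, 3.0]. Largest eigenvalue (spectral radius) = 3.0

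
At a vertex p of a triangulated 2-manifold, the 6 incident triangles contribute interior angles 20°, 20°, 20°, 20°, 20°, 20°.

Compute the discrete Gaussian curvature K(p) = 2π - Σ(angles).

Sum of angles = 120°. K = 360° - 120° = 240°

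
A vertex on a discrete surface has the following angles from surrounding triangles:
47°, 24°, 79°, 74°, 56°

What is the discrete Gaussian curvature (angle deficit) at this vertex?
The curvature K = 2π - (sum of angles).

Sum of angles = 280°. K = 360° - 280° = 80° = 4π/9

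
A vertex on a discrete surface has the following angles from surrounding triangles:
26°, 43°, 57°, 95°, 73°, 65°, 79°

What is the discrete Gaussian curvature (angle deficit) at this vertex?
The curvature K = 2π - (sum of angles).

Sum of angles = 438°. K = 360° - 438° = -78° = -13π/30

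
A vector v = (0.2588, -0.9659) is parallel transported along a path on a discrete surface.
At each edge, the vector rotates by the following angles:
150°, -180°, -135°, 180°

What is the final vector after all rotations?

Total rotation: 150° + (-180°) + (-135°) + 180° = 15°. Final vector: (0.5000, -0.8660)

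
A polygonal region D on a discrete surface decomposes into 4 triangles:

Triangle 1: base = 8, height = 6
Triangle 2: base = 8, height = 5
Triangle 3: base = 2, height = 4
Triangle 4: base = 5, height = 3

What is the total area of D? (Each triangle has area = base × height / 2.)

(1/2)×8×6 + (1/2)×8×5 + (1/2)×2×4 + (1/2)×5×3 = 55.5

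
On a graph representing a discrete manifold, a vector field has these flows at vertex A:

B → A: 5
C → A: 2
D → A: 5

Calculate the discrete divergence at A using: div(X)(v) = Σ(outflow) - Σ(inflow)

Divergence = sum of outgoing flows = (-5) + (-2) + (-5) = -12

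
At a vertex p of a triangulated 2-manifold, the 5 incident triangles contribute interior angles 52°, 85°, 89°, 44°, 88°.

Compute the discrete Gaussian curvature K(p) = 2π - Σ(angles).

Sum of angles = 358°. K = 360° - 358° = 2° = π/90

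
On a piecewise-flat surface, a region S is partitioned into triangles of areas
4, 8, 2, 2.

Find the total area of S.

4 + 8 + 2 + 2 = 16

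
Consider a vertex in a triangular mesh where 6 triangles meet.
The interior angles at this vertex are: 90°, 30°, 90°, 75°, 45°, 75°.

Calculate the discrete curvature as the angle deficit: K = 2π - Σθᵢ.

Sum of angles = 405°. K = 360° - 405° = -45° = -π/4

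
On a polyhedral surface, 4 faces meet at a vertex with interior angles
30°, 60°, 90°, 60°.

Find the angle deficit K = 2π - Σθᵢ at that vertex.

Sum of angles = 240°. K = 360° - 240° = 120° = 2π/3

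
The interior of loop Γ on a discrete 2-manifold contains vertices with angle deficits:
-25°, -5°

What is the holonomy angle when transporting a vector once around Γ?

Holonomy = total enclosed curvature = (-25°) + (-5°) = -30°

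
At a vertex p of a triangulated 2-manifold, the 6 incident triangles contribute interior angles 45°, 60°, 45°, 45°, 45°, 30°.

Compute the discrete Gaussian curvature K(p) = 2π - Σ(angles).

Sum of angles = 270°. K = 360° - 270° = 90°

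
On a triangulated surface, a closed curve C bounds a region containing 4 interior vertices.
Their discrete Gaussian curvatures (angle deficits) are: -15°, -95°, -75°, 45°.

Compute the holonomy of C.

Holonomy = total enclosed curvature = (-15°) + (-95°) + (-75°) + 45° = -140°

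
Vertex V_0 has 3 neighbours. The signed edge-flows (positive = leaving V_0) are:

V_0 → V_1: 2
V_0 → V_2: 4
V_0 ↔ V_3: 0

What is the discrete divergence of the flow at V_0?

Divergence = sum of outgoing flows = 2 + 4 + 0 = 6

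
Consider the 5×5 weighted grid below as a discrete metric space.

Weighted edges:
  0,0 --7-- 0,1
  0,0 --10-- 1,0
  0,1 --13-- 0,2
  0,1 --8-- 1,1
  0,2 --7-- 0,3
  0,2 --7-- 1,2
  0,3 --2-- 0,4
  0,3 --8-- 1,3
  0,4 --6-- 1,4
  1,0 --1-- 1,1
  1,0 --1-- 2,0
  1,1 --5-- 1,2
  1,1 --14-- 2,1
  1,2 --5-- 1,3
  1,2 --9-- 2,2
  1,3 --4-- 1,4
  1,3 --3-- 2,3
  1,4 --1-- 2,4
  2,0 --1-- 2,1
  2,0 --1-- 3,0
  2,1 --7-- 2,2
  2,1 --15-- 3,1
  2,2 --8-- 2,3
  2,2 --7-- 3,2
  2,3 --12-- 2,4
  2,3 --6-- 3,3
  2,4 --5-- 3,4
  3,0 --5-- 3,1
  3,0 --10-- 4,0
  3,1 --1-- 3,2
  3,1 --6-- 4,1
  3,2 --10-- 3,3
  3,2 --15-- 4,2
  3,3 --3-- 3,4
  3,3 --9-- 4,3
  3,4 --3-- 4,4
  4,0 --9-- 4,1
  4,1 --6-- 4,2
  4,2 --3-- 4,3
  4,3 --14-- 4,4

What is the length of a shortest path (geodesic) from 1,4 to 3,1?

Shortest path: 1,4 → 2,4 → 3,4 → 3,3 → 3,2 → 3,1, total weight = 20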